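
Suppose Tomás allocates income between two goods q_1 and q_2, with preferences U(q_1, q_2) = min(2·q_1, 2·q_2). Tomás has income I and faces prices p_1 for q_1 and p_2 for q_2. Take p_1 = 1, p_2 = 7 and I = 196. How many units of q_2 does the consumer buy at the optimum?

q_2* = 24.5

Leontief preferences: the optimum is at the kink where q_1/2 = q_2/2, i.e. q_2 = q_1.
Budget: p_1·q_1 + p_2·q_1 = I, so (2·p_1 + 2·p_2)·q_1 = 2·I.
Demand: q_1*(p_1,p_2,I) = 2·I/(2·p_1 + 2·p_2), q_2* = 2·I/(2·p_1 + 2·p_2).
Here 2·1 + 2·7 = 16, giving q_2* = 24.5.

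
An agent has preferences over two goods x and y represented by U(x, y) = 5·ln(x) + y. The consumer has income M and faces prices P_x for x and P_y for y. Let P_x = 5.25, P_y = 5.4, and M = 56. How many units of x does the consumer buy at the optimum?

MU_x = 5/x, MU_y = 1. Tangency: 5/x = P_x/P_y.
So x*(P_x,P_y) = 5·P_y/P_x, independent of income; and y* = (M − 5·P_y)/P_y.
At the given prices: x* = 5·5.4/5.25 = 5.1429.

x* = 5.1429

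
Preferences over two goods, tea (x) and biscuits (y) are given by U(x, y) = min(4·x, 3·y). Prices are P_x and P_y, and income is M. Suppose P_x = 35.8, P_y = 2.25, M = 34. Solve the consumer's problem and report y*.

y* = 1.1684

With perfect complements, no substitution: consume in ratio x:y = 3:4.
Budget: P_x·x + P_y·(4/3)·x = M, so (3·P_x + 4·P_y)·x = 3·M.
Demand: x*(P_x,P_y,M) = 3·M/(3·P_x + 4·P_y), y* = 4·M/(3·P_x + 4·P_y).
Here 3·35.8 + 4·2.25 = 116.4, giving y* = 1.1684.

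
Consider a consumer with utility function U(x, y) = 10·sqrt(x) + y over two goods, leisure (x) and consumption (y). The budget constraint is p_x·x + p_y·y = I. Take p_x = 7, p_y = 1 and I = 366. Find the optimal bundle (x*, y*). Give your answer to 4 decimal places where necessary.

x* = 0.5102, y* = 362.4286

Utility is quasi-linear in y; the FOC for x is 5/√x = p_x/p_y.
Solve: √x = 5·p_y/p_x, so x*(p_x,p_y) = (5·p_y/p_x)², and y* = (I − p_x·x*)/p_y.
Plugging in: x* = (5·1/7)² = 0.5102, y* = 362.4286.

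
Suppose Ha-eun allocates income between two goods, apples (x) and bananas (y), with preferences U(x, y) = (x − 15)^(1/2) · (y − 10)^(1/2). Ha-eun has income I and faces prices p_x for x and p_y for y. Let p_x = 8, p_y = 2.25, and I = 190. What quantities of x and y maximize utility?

x* = 17.9688, y* = 20.5556

Let x' = x−15, y' = y−10. MRS = y'/x' = p_x/p_y.
After buying the subsistence bundle (15, 10), a share 0.5 of the remaining income goes to x: x* = 15 + 0.5·(I − 15p_x − 10p_y)/p_x.
Discretionary income = 190 − 15·8 − 10·2.25 = 47.5; x* = 15 + 0.5·47.5/8 = 17.9688; y* = 10 + 0.5·47.5/2.25 = 20.5556.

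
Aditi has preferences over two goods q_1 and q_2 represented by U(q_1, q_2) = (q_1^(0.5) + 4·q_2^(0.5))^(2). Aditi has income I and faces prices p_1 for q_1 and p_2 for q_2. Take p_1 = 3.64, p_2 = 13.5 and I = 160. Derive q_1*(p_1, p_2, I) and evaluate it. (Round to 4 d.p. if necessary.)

From the CES first-order condition, (1/4)·(q_2/q_1)^(0.5) = p_1/p_2.
Solve for the ratio: q_2/q_1 = [4·p_1/p_2]^(2).
Substitute q_2 = (q_2/q_1)·q_1 into the budget: q_1* = I/(p_1 + p_2·(q_2/q_1)).
Numerically q_2/q_1 = 1.163202, so q_1* = 160/(3.64 + 13.5·1.163202) = 8.2716.

q_1* = 8.2716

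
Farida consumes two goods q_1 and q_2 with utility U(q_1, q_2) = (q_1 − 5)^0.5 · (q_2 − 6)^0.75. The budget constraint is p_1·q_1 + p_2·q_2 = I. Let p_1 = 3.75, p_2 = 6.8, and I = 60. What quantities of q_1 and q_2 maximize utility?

q_1* = 5.048, q_2* = 6.0397

Let q_1' = q_1−5, q_2' = q_2−6. MRS = (2/3)·q_2'/q_1' = p_1/p_2.
After buying the subsistence bundle (5, 6), a share 0.4 of the remaining income goes to q_1: q_1* = 5 + 0.4·(I − 5p_1 − 6p_2)/p_1.
Discretionary income = 60 − 5·3.75 − 6·6.8 = 0.45; q_1* = 5 + 0.4·0.45/3.75 = 5.048; q_2* = 6 + 0.6·0.45/6.8 = 6.0397.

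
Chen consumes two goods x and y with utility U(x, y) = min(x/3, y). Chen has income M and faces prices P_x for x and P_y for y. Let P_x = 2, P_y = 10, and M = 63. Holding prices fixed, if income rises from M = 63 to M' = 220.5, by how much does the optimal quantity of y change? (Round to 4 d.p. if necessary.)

With perfect complements, no substitution: consume in ratio x:y = 3:1.
Budget: P_x·x + P_y·(1/3)·x = M, so (3·P_x + P_y)·x = 3·M.
Demand: x*(P_x,P_y,M) = 3·M/(3·P_x + P_y), y* = M/(3·P_x + P_y).
Here 3·2 + 10 = 16, giving y* = 3.9375.
At M' = 220.5: y* = 13.7812. Change: 13.7812 − 3.9375 = 9.8438.

Δy* = 9.8438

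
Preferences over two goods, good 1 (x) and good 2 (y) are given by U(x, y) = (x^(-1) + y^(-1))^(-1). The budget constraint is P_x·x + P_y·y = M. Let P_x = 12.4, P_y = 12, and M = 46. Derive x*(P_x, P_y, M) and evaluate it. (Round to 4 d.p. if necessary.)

x* = 1.87

From the CES first-order condition, (y/x)^(2) = P_x/P_y.
Hence y/x = (P_x/P_y)^(1/(2)), i.e. raised to the 0.5 power.
With the ratio pinned down, the budget gives x* = M/(P_x + P_y·(y/x)) and y* = (y/x)·x*.
Numerically y/x = 1.01653, so x* = 46/(12.4 + 12·1.01653) = 1.87.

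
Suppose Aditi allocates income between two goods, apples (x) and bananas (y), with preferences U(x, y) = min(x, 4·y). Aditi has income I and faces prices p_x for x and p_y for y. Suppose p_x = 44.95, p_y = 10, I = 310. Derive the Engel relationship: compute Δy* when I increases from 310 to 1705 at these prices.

Δy* = 7.3498

Here 4·44.95 + 10 = 189.8, giving y* = 1.6333.
At I' = 1705: y* = 8.9831. Change: 8.9831 − 1.6333 = 7.3498.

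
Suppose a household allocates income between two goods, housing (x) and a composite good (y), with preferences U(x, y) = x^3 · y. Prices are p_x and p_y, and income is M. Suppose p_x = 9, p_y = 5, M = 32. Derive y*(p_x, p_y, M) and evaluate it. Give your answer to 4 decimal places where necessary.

y* = 1.6

Tangency: MRS = 3·y/x = p_x/p_y.
Rearranging, p_y·y = (1/3)·p_x·x. Substituting into the budget gives p_x·x·(1 + (1/3)) = M.
Demand: x*(p_x,p_y,M) = 0.75·M/p_x and y* = 0.25·M/p_y.
At p_x=9, p_y=5, M=32: y* = 0.25·32/5 = 1.6.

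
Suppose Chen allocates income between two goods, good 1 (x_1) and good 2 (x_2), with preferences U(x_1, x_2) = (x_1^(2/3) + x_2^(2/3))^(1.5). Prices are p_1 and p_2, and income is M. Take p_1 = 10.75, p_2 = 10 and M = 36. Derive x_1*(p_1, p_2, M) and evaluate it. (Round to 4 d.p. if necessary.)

x_1* = 1.5535

MU_x_1 ∝ x_1^(-1/3), MU_x_2 ∝ x_2^(-1/3), so MRS = (x_2/x_1)^(1/3) = p_1/p_2.
Hence x_2/x_1 = (p_1/p_2)^(1/(1/3)), i.e. raised to the 3 power.
Substitute x_2 = (x_2/x_1)·x_1 into the budget: x_1* = M/(p_1 + p_2·(x_2/x_1)).
Numerically x_2/x_1 = 1.242297, so x_1* = 36/(10.75 + 10·1.242297) = 1.5535.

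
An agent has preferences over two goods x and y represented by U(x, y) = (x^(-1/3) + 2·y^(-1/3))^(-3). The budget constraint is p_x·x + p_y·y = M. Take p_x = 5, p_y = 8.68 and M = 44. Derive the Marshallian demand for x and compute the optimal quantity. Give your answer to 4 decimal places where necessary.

x* = 3.0029

From the CES first-order condition, (1/2)·(y/x)^(4/3) = p_x/p_y.
Hence y/x = (2·p_x/p_y)^(1/(4/3)), i.e. raised to the 0.75 power.
Substitute y = (y/x)·x into the budget: x* = M/(p_x + p_y·(y/x)).
Numerically y/x = 1.112014, so x* = 44/(5 + 8.68·1.112014) = 3.0029.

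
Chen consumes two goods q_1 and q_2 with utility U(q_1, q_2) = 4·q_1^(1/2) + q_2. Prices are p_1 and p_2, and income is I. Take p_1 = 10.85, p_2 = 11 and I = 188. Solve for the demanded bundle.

Solve: √q_1 = 2·p_2/p_1, so q_1*(p_1,p_2) = (2·p_2/p_1)², and q_2* = (I − p_1·q_1*)/p_2.
Plugging in: q_1* = (2·11/10.85)² = 4.1114, q_2* = 13.0356.

q_1* = 4.1114, q_2* = 13.0356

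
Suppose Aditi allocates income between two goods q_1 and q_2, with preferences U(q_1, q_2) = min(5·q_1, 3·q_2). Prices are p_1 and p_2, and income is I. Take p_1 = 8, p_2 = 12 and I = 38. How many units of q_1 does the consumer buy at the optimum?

q_1* = 1.3571

With perfect complements, no substitution: consume in ratio q_1:q_2 = 3:5.
Budget: p_1·q_1 + p_2·(5/3)·q_1 = I, so (3·p_1 + 5·p_2)·q_1 = 3·I.
Demand: q_1*(p_1,p_2,I) = 3·I/(3·p_1 + 5·p_2), q_2* = 5·I/(3·p_1 + 5·p_2).
Here 3·8 + 5·12 = 84, giving q_1* = 1.3571.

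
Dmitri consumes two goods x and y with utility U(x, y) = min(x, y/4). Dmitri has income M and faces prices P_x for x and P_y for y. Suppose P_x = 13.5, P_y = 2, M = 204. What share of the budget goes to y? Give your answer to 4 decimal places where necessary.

share on y = 0.3721

With perfect complements, no substitution: consume in ratio x:y = 1:4.
Budget: P_x·x + P_y·4·x = M, so (P_x + 4·P_y)·x = M.
Demand: x*(P_x,P_y,M) = M/(P_x + 4·P_y), y* = 4·M/(P_x + 4·P_y).
Here 13.5 + 4·2 = 21.5, giving x* = 9.4884 and y* = 37.9535.
Expenditure on y: 2·37.9535 = 75.907; share = 0.3721.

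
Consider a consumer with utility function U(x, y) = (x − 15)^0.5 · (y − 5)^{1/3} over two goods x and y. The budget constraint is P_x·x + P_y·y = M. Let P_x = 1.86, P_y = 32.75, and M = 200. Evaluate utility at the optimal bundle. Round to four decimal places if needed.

Discretionary income = 200 − 15·1.86 − 5·32.75 = 8.35; x* = 15 + 0.6·8.35/1.86 = 17.6935; y* = 5 + 0.4·8.35/32.75 = 5.102.
Utility at the optimum: U(17.6935, 5.102) = 0.7668.

V = 0.7668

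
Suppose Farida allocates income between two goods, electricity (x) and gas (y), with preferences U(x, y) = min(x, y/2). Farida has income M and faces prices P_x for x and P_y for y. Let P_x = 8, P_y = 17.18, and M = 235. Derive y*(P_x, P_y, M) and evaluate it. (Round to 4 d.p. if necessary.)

y* = 11.0954

With perfect complements, no substitution: consume in ratio x:y = 1:2.
Budget: P_x·x + P_y·2·x = M, so (P_x + 2·P_y)·x = M.
Demand: x*(P_x,P_y,M) = M/(P_x + 2·P_y), y* = 2·M/(P_x + 2·P_y).
Here 8 + 2·17.18 = 42.36, giving y* = 11.0954.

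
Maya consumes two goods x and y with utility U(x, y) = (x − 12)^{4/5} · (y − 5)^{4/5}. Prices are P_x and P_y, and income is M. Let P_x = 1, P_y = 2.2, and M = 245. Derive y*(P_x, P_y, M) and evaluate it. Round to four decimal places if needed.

y* = 55.4545

This is Cobb-Douglas in (x−12, y−5): tangency gives 0.8·P_y·(y−5) = 0.8·P_x·(x−12).
After buying the subsistence bundle (12, 5), a share 0.5 of the remaining income goes to x: x* = 12 + 0.5·(M − 12P_x − 5P_y)/P_x.
Discretionary income = 245 − 12·1 − 5·2.2 = 222; y* = 5 + 0.5·222/2.2 = 55.4545.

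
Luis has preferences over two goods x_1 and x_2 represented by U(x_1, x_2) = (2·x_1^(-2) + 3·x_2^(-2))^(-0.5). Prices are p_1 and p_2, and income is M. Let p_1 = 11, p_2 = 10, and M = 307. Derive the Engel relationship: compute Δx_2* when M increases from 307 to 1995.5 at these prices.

Δx_2* = 87.4468

Substitute x_2 = (x_2/x_1)·x_1 into the budget: x_1* = M/(p_1 + p_2·(x_2/x_1)).
Numerically x_2/x_1 = 1.181666, so x_1* = 307/(11 + 10·1.181666) = 13.4551 and x_2* = 1.181666·13.4551 = 15.8994.
At M' = 1995.5: x_2* = 103.3462. Change: 103.3462 − 15.8994 = 87.4468.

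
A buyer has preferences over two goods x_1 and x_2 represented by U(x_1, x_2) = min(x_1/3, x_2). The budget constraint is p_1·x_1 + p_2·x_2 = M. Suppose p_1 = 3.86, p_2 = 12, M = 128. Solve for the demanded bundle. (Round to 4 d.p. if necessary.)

x_1* = 16.285, x_2* = 5.4283

With perfect complements, no substitution: consume in ratio x_1:x_2 = 3:1.
Budget: p_1·x_1 + p_2·(1/3)·x_1 = M, so (3·p_1 + p_2)·x_1 = 3·M.
Demand: x_1*(p_1,p_2,M) = 3·M/(3·p_1 + p_2), x_2* = M/(3·p_1 + p_2).
Here 3·3.86 + 12 = 23.58, giving x_1* = 16.285 and x_2* = 5.4283.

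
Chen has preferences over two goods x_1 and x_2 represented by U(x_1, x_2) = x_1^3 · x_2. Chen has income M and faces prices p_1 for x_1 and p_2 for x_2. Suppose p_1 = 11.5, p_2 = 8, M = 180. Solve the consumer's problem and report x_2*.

x_2* = 5.625

At p_1=11.5, p_2=8, M=180: x_2* = 0.25·180/8 = 5.625.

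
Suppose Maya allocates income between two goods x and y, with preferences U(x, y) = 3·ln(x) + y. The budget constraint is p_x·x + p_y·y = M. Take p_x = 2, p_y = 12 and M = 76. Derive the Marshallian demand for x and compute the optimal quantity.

x* = 18

So x*(p_x,p_y) = 3·p_y/p_x, independent of income; and y* = (M − 3·p_y)/p_y.
At the given prices: x* = 3·12/2 = 18.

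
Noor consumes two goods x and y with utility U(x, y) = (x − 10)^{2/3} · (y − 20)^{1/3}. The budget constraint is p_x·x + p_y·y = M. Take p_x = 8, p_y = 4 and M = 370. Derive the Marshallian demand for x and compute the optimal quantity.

Let x' = x−10, y' = y−20. MRS = 2·y'/x' = p_x/p_y.
Substituting into the budget: x* = 10 + 2/3·(M − 10·p_x − 20·p_y)/p_x, and y* = 20 + 1/3·(…)/p_y.
Discretionary income = 370 − 10·8 − 20·4 = 210; x* = 10 + 2/3·210/8 = 27.5.

x* = 27.5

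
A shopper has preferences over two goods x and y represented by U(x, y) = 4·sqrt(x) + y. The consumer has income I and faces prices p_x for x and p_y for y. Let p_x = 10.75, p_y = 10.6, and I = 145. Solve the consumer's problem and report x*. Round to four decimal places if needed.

Set MRS = p_x/p_y: 2·x^(−1/2) = p_x/p_y.
Thus x* = (2·p_y/p_x)² — independent of I — with the rest of income spent on y.
Plugging in: x* = (2·10.6/10.75)² = 3.8892.

x* = 3.8892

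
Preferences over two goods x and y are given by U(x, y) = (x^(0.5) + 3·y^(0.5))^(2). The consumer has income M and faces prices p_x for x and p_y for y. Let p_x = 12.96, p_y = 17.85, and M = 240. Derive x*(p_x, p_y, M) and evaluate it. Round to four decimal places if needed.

x* = 2.4578

From the CES first-order condition, (1/3)·(y/x)^(0.5) = p_x/p_y.
Hence y/x = (3·p_x/p_y)^(1/(0.5)), i.e. raised to the 2 power.
With the ratio pinned down, the budget gives x* = M/(p_x + p_y·(y/x)) and y* = (y/x)·x*.
Numerically y/x = 4.744343, so x* = 240/(12.96 + 17.85·4.744343) = 2.4578.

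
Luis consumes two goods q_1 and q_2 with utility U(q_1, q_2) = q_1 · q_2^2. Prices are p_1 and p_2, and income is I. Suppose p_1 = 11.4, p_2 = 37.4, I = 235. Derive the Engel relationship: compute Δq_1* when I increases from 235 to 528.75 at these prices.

MU_q_1/MU_q_2 = (q_2)/(2·q_1); tangency sets this equal to p_1/p_2.
Rearranging, p_2·q_2 = 2·p_1·q_1. Substituting into the budget gives p_1·q_1·(1 + 2) = I.
Demand: q_1*(p_1,p_2,I) = 1/3·I/p_1 and q_2* = 2/3·I/p_2.
At p_1=11.4, p_2=37.4, I=235: q_1* = 1/3·235/11.4 = 6.8713.
At I' = 528.75: q_1* = 15.4605. Change: 15.4605 − 6.8713 = 8.5892.

Δq_1* = 8.5892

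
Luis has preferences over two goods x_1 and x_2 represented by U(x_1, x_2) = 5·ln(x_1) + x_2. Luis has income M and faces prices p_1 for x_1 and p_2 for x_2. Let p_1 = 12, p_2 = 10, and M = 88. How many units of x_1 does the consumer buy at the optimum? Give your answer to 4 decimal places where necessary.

x_1* = 4.1667

Set MRS = p_1/p_2: (5/x_1)/1 = p_1/p_2.
So x_1*(p_1,p_2) = 5·p_2/p_1, independent of income; and x_2* = (M − 5·p_2)/p_2.
At the given prices: x_1* = 5·10/12 = 4.1667.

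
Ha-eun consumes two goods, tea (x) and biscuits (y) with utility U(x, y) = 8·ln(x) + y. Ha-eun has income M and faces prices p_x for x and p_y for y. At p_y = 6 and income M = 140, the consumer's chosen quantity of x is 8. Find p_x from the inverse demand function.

p_x = 6

MU_x = 8/x, MU_y = 1. Tangency: 8/x = p_x/p_y.
So x*(p_x,p_y) = 8·p_y/p_x, independent of income; and y* = (M − 8·p_y)/p_y.
Set x* = 8 in the demand function and solve for p_x: p_x = 6.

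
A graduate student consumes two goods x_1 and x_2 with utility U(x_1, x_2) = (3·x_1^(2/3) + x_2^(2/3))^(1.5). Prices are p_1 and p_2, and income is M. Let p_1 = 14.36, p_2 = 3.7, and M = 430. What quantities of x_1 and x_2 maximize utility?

From the CES first-order condition, 3·(x_2/x_1)^(1/3) = p_1/p_2.
Solve for the ratio: x_2/x_1 = [(1/3)·p_1/p_2]^(3).
Substitute x_2 = (x_2/x_1)·x_1 into the budget: x_1* = M/(p_1 + p_2·(x_2/x_1)).
Numerically x_2/x_1 = 2.165182, so x_1* = 430/(14.36 + 3.7·2.165182) = 19.2212 and x_2* = 2.165182·19.2212 = 41.6173.

x_1* = 19.2212, x_2* = 41.6173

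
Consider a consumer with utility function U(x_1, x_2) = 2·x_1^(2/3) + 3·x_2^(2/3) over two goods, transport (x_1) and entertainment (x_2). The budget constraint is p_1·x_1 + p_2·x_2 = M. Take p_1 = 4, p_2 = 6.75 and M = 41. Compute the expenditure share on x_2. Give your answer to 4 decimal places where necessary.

share on x_2 = 0.5424

MU_x_1 ∝ 2·x_1^(-1/3), MU_x_2 ∝ 3·x_2^(-1/3), so MRS = (2/3)·(x_2/x_1)^(1/3) = p_1/p_2.
Hence x_2/x_1 = ((3/2)·p_1/p_2)^(1/(1/3)), i.e. raised to the 3 power.
With the ratio pinned down, the budget gives x_1* = M/(p_1 + p_2·(x_2/x_1)) and x_2* = (x_2/x_1)·x_1*.
Numerically x_2/x_1 = 0.702332, so x_1* = 41/(4 + 6.75·0.702332) = 4.6907 and x_2* = 0.702332·4.6907 = 3.2944.
Expenditure on x_2: 6.75·3.2944 = 22.2373; share = 0.5424.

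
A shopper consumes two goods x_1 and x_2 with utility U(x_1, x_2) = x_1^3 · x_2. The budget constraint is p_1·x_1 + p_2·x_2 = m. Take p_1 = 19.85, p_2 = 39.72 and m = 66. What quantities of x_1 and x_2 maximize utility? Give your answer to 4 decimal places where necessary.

Demand: x_1*(p_1,p_2,m) = 0.75·m/p_1 and x_2* = 0.25·m/p_2.
At p_1=19.85, p_2=39.72, m=66: x_1* = 0.75·66/19.85 = 2.4937, x_2* = 0.4154.

x_1* = 2.4937, x_2* = 0.4154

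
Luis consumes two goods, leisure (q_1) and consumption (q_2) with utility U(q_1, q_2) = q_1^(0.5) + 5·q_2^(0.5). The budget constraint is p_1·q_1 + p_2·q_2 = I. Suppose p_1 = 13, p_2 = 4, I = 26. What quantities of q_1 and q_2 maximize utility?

From the CES first-order condition, (1/5)·(q_2/q_1)^(0.5) = p_1/p_2.
Hence q_2/q_1 = (5·p_1/p_2)^(1/(0.5)), i.e. raised to the 2 power.
Substitute q_2 = (q_2/q_1)·q_1 into the budget: q_1* = I/(p_1 + p_2·(q_2/q_1)).
Numerically q_2/q_1 = 264.0625, so q_1* = 26/(13 + 4·264.0625) = 0.0243 and q_2* = 264.0625·0.0243 = 6.421.

q_1* = 0.0243, q_2* = 6.421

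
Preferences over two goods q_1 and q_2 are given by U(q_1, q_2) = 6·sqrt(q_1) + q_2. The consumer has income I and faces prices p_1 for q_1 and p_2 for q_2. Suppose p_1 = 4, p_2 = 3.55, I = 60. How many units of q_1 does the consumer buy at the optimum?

q_1* = 7.0889

Utility is quasi-linear in q_2; the FOC for q_1 is 3/√q_1 = p_1/p_2.
Thus q_1* = (3·p_2/p_1)² — independent of I — with the rest of income spent on q_2.
Plugging in: q_1* = (3·3.55/4)² = 7.0889.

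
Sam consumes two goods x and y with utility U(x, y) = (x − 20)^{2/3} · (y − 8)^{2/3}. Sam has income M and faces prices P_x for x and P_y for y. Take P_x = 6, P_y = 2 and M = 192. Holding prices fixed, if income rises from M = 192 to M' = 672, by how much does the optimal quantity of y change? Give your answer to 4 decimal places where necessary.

This is Cobb-Douglas in (x−20, y−8): tangency gives 2/3·P_y·(y−8) = 2/3·P_x·(x−20).
After buying the subsistence bundle (20, 8), a share 0.5 of the remaining income goes to x: x* = 20 + 0.5·(M − 20P_x − 8P_y)/P_x.
Discretionary income = 192 − 20·6 − 8·2 = 56; y* = 8 + 0.5·56/2 = 22.
At M' = 672: y* = 142. Change: 142 − 22 = 120.

Δy* = 120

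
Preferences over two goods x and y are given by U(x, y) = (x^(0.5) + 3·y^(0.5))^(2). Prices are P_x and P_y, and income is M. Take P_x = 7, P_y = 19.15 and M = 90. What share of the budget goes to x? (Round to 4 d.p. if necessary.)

From the CES first-order condition, (1/3)·(y/x)^(0.5) = P_x/P_y.
Solve for the ratio: y/x = [3·P_x/P_y]^(2).
With the ratio pinned down, the budget gives x* = M/(P_x + P_y·(y/x)) and y* = (y/x)·x*.
Numerically y/x = 1.202544, so x* = 90/(7 + 19.15·1.202544) = 2.9971 and y* = 1.202544·2.9971 = 3.6042.
Expenditure on x: 7·2.9971 = 20.9799; share = 0.2331.

share on x = 0.2331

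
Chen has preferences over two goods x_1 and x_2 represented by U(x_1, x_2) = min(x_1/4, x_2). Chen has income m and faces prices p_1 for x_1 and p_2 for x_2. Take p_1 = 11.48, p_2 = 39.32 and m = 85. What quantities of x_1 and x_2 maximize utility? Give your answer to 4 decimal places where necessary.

Demand: x_1*(p_1,p_2,m) = 4·m/(4·p_1 + p_2), x_2* = m/(4·p_1 + p_2).
Here 4·11.48 + 39.32 = 85.24, giving x_1* = 3.9887 and x_2* = 0.9972.

x_1* = 3.9887, x_2* = 0.9972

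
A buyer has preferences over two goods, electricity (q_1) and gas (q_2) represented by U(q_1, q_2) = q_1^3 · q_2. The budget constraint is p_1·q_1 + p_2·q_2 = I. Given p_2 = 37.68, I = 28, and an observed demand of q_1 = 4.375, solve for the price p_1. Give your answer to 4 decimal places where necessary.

MU_q_1/MU_q_2 = (3·q_2)/(q_1); tangency sets this equal to p_1/p_2.
So 3·p_2·q_2 = p_1·q_1; combined with the budget, a share 0.75 of income goes to q_1.
Demand: q_1*(p_1,p_2,I) = 0.75·I/p_1 and q_2* = 0.25·I/p_2.
Set q_1* = 4.375 in the demand function and solve for p_1: p_1 = 4.8.

p_1 = 4.8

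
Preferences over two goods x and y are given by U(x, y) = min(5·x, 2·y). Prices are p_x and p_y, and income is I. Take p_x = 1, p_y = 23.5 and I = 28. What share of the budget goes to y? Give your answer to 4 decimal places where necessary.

Leontief preferences: the optimum is at the kink where x/2 = y/5, i.e. y = (5/2)·x.
Budget: p_x·x + p_y·(5/2)·x = I, so (2·p_x + 5·p_y)·x = 2·I.
Demand: x*(p_x,p_y,I) = 2·I/(2·p_x + 5·p_y), y* = 5·I/(2·p_x + 5·p_y).
Here 2·1 + 5·23.5 = 119.5, giving x* = 0.4686 and y* = 1.1715.
Expenditure on y: 23.5·1.1715 = 27.5314; share = 0.9833.

share on y = 0.9833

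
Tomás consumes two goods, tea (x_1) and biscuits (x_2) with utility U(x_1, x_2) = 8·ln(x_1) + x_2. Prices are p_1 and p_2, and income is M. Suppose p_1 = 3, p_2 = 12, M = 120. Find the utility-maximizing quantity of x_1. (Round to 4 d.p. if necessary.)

MU_x_1 = 8/x_1, MU_x_2 = 1. Tangency: 8/x_1 = p_1/p_2.
So x_1*(p_1,p_2) = 8·p_2/p_1, independent of income; and x_2* = (M − 8·p_2)/p_2.
At the given prices: x_1* = 8·12/3 = 32.

x_1* = 32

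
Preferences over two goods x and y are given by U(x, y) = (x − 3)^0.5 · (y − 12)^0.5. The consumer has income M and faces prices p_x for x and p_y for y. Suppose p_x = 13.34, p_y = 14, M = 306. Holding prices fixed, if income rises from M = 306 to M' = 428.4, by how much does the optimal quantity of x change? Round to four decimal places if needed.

This is Cobb-Douglas in (x−3, y−12): tangency gives 0.5·p_y·(y−12) = 0.5·p_x·(x−3).
After buying the subsistence bundle (3, 12), a share 0.5 of the remaining income goes to x: x* = 3 + 0.5·(M − 3p_x − 12p_y)/p_x.
Discretionary income = 306 − 3·13.34 − 12·14 = 97.98; x* = 3 + 0.5·97.98/13.34 = 6.6724.
At M' = 428.4: x* = 11.2601. Change: 11.2601 − 6.6724 = 4.5877.

Δx* = 4.5877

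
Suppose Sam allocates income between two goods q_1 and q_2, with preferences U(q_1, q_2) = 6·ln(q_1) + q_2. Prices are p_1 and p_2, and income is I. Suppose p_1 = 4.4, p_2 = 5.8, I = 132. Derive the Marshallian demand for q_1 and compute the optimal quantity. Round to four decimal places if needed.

q_1* = 7.9091

Set MRS = p_1/p_2: (6/q_1)/1 = p_1/p_2.
So q_1*(p_1,p_2) = 6·p_2/p_1, independent of income; and q_2* = (I − 6·p_2)/p_2.
At the given prices: q_1* = 6·5.8/4.4 = 7.9091.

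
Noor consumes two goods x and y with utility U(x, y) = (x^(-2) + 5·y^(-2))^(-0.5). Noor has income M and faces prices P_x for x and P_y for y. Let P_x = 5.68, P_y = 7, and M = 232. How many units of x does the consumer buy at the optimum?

x* = 13.7731

MU_x ∝ x^(-3), MU_y ∝ 5·y^(-3), so MRS = (1/5)·(y/x)^(3) = P_x/P_y.
Solve for the ratio: y/x = [5·P_x/P_y]^(1/3).
With the ratio pinned down, the budget gives x* = M/(P_x + P_y·(y/x)) and y* = (y/x)·x*.
Numerically y/x = 1.594924, so x* = 232/(5.68 + 7·1.594924) = 13.7731.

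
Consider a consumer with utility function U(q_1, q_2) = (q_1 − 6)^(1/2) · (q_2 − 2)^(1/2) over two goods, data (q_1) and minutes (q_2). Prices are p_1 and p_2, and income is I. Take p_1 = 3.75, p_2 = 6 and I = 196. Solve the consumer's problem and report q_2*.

q_2* = 15.4583

Let q_1' = q_1−6, q_2' = q_2−2. MRS = q_2'/q_1' = p_1/p_2.
Substituting into the budget: q_1* = 6 + 0.5·(I − 6·p_1 − 2·p_2)/p_1, and q_2* = 2 + 0.5·(…)/p_2.
Discretionary income = 196 − 6·3.75 − 2·6 = 161.5; q_2* = 2 + 0.5·161.5/6 = 15.4583.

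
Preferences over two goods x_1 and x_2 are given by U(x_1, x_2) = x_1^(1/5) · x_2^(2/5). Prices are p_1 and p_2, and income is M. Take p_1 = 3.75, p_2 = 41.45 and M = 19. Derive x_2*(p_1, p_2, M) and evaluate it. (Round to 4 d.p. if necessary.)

Tangency: MRS = (1/2)·x_2/x_1 = p_1/p_2.
Rearranging, p_2·x_2 = 2·p_1·x_1. Substituting into the budget gives p_1·x_1·(1 + 2) = M.
Demand: x_1*(p_1,p_2,M) = 1/3·M/p_1 and x_2* = 2/3·M/p_2.
At p_1=3.75, p_2=41.45, M=19: x_2* = 2/3·19/41.45 = 0.3056.

x_2* = 0.3056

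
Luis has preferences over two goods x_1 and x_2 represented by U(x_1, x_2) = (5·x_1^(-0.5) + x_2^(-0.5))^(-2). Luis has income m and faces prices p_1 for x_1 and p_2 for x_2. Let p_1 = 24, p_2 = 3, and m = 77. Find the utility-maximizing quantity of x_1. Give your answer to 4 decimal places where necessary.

x_1* = 2.7398

From the CES first-order condition, 5·(x_2/x_1)^(1.5) = p_1/p_2.
Solve for the ratio: x_2/x_1 = [(1/5)·p_1/p_2]^(2/3).
With the ratio pinned down, the budget gives x_1* = m/(p_1 + p_2·(x_2/x_1)) and x_2* = (x_2/x_1)·x_1*.
Numerically x_2/x_1 = 1.367981, so x_1* = 77/(24 + 3·1.367981) = 2.7398.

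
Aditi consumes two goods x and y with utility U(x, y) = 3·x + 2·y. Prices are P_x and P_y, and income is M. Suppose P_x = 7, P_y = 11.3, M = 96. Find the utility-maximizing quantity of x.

x* = 13.7143

Linear utility — the consumer picks whichever good has higher MU/price: 3/7 = 0.4286 vs 2/11.3 = 0.177.
x gives more utility per dollar, so spend all income on x: x* = M/P_x, y* = 0.
Numerically: x* = 13.7143, y* = 0.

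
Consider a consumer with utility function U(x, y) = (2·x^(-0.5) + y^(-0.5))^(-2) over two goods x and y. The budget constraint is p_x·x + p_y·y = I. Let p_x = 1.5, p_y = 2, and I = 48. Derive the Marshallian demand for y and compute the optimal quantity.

MU_x ∝ 2·x^(-1.5), MU_y ∝ y^(-1.5), so MRS = 2·(y/x)^(1.5) = p_x/p_y.
Solve for the ratio: y/x = [(1/2)·p_x/p_y]^(2/3).
Substitute y = (y/x)·x into the budget: x* = I/(p_x + p_y·(y/x)).
Numerically y/x = 0.520021, so x* = 48/(1.5 + 2·0.520021) = 18.8973 and y* = 0.520021·18.8973 = 9.827.

y* = 9.827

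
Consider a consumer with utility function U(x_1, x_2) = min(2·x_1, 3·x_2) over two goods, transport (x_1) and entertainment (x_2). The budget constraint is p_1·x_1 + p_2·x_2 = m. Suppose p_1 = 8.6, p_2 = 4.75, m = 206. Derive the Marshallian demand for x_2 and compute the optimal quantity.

With perfect complements, no substitution: consume in ratio x_1:x_2 = 3:2.
Budget: p_1·x_1 + p_2·(2/3)·x_1 = m, so (3·p_1 + 2·p_2)·x_1 = 3·m.
Demand: x_1*(p_1,p_2,m) = 3·m/(3·p_1 + 2·p_2), x_2* = 2·m/(3·p_1 + 2·p_2).
Here 3·8.6 + 2·4.75 = 35.3, giving x_2* = 11.6714.

x_2* = 11.6714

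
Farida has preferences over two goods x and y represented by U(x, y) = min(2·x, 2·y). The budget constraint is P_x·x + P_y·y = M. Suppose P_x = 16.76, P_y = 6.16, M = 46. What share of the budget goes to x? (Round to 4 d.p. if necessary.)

With perfect complements, no substitution: consume in ratio x:y = 2:2.
Budget: P_x·x + P_y·x = M, so (2·P_x + 2·P_y)·x = 2·M.
Demand: x*(P_x,P_y,M) = 2·M/(2·P_x + 2·P_y), y* = 2·M/(2·P_x + 2·P_y).
Here 2·16.76 + 2·6.16 = 45.84, giving x* = 2.007 and y* = 2.007.
Expenditure on x: 16.76·2.007 = 33.637; share = 0.7312.

share on x = 0.7312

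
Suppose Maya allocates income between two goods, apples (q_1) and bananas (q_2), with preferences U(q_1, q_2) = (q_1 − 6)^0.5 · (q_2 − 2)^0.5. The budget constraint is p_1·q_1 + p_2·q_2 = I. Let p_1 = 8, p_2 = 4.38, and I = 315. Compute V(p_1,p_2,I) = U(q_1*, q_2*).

This is Cobb-Douglas in (q_1−6, q_2−2): tangency gives 0.5·p_2·(q_2−2) = 0.5·p_1·(q_1−6).
Substituting into the budget: q_1* = 6 + 0.5·(I − 6·p_1 − 2·p_2)/p_1, and q_2* = 2 + 0.5·(…)/p_2.
Discretionary income = 315 − 6·8 − 2·4.38 = 258.24; q_1* = 6 + 0.5·258.24/8 = 22.14; q_2* = 2 + 0.5·258.24/4.38 = 31.4795.
Utility at the optimum: U(22.14, 31.4795) = 21.8128.

V = 21.8128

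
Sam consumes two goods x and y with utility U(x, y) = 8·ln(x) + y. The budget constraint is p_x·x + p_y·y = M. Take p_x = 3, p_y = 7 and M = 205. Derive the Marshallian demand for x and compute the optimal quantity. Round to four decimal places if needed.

MU_x = 8/x, MU_y = 1. Tangency: 8/x = p_x/p_y.
So x*(p_x,p_y) = 8·p_y/p_x, independent of income; and y* = (M − 8·p_y)/p_y.
At the given prices: x* = 8·7/3 = 18.6667.

x* = 18.6667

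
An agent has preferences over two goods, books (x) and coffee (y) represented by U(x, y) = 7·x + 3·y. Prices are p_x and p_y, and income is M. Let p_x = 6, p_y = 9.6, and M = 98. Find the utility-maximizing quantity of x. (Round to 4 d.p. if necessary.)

x* = 16.3333

Linear utility — the consumer picks whichever good has higher MU/price: 7/6 = 1.1667 vs 3/9.6 = 0.3125.
x gives more utility per dollar, so spend all income on x: x* = M/p_x, y* = 0.
Numerically: x* = 16.3333, y* = 0.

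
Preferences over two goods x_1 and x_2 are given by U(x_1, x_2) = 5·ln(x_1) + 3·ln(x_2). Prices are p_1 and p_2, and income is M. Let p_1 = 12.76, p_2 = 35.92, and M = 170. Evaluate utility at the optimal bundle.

The MRS is (5/3)·x_2/x_1. Set MRS = p_1/p_2.
Rearranging, p_2·x_2 = (3/5)·p_1·x_1. Substituting into the budget gives p_1·x_1·(1 + (3/5)) = M.
Demand: x_1*(p_1,p_2,M) = 0.625·M/p_1 and x_2* = 0.375·M/p_2.
At p_1=12.76, p_2=35.92, M=170: x_1* = 0.625·170/12.76 = 8.3268, x_2* = 1.7748.
Utility at the optimum: U(8.3268, 1.7748) = 12.3184.

V = 12.3184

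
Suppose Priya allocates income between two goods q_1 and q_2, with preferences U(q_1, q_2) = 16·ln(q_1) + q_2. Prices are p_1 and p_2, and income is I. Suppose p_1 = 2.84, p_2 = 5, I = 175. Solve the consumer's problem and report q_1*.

MU_q_1 = 16/q_1, MU_q_2 = 1. Tangency: 16/q_1 = p_1/p_2.
So q_1*(p_1,p_2) = 16·p_2/p_1, independent of income; and q_2* = (I − 16·p_2)/p_2.
At the given prices: q_1* = 16·5/2.84 = 28.169.

q_1* = 28.169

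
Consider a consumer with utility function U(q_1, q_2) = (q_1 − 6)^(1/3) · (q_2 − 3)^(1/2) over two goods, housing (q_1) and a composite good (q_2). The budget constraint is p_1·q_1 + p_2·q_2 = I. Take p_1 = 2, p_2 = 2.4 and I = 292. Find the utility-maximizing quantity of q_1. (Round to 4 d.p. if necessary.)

Let q_1' = q_1−6, q_2' = q_2−3. MRS = (2/3)·q_2'/q_1' = p_1/p_2.
After buying the subsistence bundle (6, 3), a share 0.4 of the remaining income goes to q_1: q_1* = 6 + 0.4·(I − 6p_1 − 3p_2)/p_1.
Discretionary income = 292 − 6·2 − 3·2.4 = 272.8; q_1* = 6 + 0.4·272.8/2 = 60.56.

q_1* = 60.56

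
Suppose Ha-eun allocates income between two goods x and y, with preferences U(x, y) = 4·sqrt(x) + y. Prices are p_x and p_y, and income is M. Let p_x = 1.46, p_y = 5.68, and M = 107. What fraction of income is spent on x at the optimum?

share on x = 0.8261

Utility is quasi-linear in y; the FOC for x is 2/√x = p_x/p_y.
Solve: √x = 2·p_y/p_x, so x*(p_x,p_y) = (2·p_y/p_x)², and y* = (M − p_x·x*)/p_y.
Plugging in: x* = (2·5.68/1.46)² = 60.5412, y* = 3.2764.
Expenditure on x: 1.46·60.5412 = 88.3901; share = 0.8261.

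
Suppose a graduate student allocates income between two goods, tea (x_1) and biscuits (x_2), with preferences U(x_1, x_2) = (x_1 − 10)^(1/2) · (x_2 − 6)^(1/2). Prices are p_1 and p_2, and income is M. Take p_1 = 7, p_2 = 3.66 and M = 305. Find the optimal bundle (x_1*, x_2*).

MRS = (x_2−6)/(x_1−10). Tangency with p_1/p_2 gives x_2−6 = (p_1/p_2)·(x_1−10).
Substituting into the budget: x_1* = 10 + 0.5·(M − 10·p_1 − 6·p_2)/p_1, and x_2* = 6 + 0.5·(…)/p_2.
Discretionary income = 305 − 10·7 − 6·3.66 = 213.04; x_1* = 10 + 0.5·213.04/7 = 25.2171; x_2* = 6 + 0.5·213.04/3.66 = 35.1038.

x_1* = 25.2171, x_2* = 35.1038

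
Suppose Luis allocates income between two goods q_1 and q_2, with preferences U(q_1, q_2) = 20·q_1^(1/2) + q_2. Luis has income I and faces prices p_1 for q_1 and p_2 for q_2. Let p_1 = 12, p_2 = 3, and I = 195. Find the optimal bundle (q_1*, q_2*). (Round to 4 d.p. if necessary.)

Utility is quasi-linear in q_2; the FOC for q_1 is 10/√q_1 = p_1/p_2.
Solve: √q_1 = 10·p_2/p_1, so q_1*(p_1,p_2) = (10·p_2/p_1)², and q_2* = (I − p_1·q_1*)/p_2.
Plugging in: q_1* = (10·3/12)² = 6.25, q_2* = 40.

q_1* = 6.25, q_2* = 40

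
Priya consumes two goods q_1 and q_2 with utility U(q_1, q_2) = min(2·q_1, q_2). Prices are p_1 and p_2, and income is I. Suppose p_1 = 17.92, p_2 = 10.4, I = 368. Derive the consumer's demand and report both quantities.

Leontief preferences: the optimum is at the kink where q_1/1 = q_2/2, i.e. q_2 = 2·q_1.
Budget: p_1·q_1 + p_2·2·q_1 = I, so (p_1 + 2·p_2)·q_1 = I.
Demand: q_1*(p_1,p_2,I) = I/(p_1 + 2·p_2), q_2* = 2·I/(p_1 + 2·p_2).
Here 17.92 + 2·10.4 = 38.72, giving q_1* = 9.5041 and q_2* = 19.0083.

q_1* = 9.5041, q_2* = 19.0083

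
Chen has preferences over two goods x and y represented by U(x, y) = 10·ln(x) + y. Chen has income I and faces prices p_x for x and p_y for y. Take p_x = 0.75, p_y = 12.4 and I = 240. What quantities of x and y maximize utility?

MU_x = 10/x, MU_y = 1. Tangency: 10/x = p_x/p_y.
So x*(p_x,p_y) = 10·p_y/p_x, independent of income; and y* = (I − 10·p_y)/p_y.
At the given prices: x* = 10·12.4/0.75 = 165.3333, and y* = 9.3548.

x* = 165.3333, y* = 9.3548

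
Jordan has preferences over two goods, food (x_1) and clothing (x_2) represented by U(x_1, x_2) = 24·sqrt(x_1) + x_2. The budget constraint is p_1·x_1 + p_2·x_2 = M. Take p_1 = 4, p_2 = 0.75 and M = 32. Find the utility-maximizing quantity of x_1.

Thus x_1* = (12·p_2/p_1)² — independent of M — with the rest of income spent on x_2.
Plugging in: x_1* = (12·0.75/4)² = 5.0625.

x_1* = 5.0625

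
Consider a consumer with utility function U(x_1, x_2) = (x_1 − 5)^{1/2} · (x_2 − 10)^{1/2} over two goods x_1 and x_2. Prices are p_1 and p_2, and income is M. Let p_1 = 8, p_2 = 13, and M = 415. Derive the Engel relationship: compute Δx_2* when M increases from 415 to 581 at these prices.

Let x_1' = x_1−5, x_2' = x_2−10. MRS = x_2'/x_1' = p_1/p_2.
Substituting into the budget: x_1* = 5 + 0.5·(M − 5·p_1 − 10·p_2)/p_1, and x_2* = 10 + 0.5·(…)/p_2.
Discretionary income = 415 − 5·8 − 10·13 = 245; x_2* = 10 + 0.5·245/13 = 19.4231.
At M' = 581: x_2* = 25.8077. Change: 25.8077 − 19.4231 = 6.3846.

Δx_2* = 6.3846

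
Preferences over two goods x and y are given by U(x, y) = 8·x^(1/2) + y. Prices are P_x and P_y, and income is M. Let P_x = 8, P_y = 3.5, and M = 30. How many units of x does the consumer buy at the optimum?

MU_x = 4/√x, MU_y = 1. Tangency: 4/√x = P_x/P_y.
Thus x* = (4·P_y/P_x)² — independent of M — with the rest of income spent on y.
Plugging in: x* = (4·3.5/8)² = 3.0625.

x* = 3.0625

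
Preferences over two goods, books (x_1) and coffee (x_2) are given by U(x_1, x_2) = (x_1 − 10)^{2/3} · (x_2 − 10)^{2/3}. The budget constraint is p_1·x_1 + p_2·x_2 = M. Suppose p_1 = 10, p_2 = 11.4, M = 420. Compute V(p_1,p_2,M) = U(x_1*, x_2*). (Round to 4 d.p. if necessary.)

This is Cobb-Douglas in (x_1−10, x_2−10): tangency gives 2/3·p_2·(x_2−10) = 2/3·p_1·(x_1−10).
After buying the subsistence bundle (10, 10), a share 0.5 of the remaining income goes to x_1: x_1* = 10 + 0.5·(M − 10p_1 − 10p_2)/p_1.
Discretionary income = 420 − 10·10 − 10·11.4 = 206; x_1* = 10 + 0.5·206/10 = 20.3; x_2* = 10 + 0.5·206/11.4 = 19.0351.
Utility at the optimum: U(20.3, 19.0351) = 20.5359.

V = 20.5359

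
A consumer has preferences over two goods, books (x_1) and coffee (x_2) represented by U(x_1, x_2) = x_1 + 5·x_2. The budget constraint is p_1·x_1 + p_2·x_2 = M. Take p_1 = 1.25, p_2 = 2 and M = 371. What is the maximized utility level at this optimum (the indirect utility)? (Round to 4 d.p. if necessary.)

V = 927.5

Perfect substitutes: compare marginal utility per dollar. 1/p_1 vs 5/p_2 → 0.8 vs 2.5.
x_2 gives more utility per dollar, so spend all income on x_2: x_2* = M/p_2, x_1* = 0.
Numerically: x_1* = 0, x_2* = 185.5.
Utility at the optimum: U(0, 185.5) = 927.5.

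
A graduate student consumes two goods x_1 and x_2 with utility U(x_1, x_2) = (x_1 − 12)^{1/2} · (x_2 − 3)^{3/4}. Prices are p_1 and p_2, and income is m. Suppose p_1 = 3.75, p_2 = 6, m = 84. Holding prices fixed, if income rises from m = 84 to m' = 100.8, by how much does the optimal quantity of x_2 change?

Δx_2* = 1.68

Substituting into the budget: x_1* = 12 + 0.4·(m − 12·p_1 − 3·p_2)/p_1, and x_2* = 3 + 0.6·(…)/p_2.
Discretionary income = 84 − 12·3.75 − 3·6 = 21; x_2* = 3 + 0.6·21/6 = 5.1.
At m' = 100.8: x_2* = 6.78. Change: 6.78 − 5.1 = 1.68.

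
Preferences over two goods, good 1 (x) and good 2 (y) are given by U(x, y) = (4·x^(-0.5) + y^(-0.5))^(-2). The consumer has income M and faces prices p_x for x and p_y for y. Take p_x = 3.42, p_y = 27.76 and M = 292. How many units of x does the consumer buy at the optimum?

x* = 47.4981

MU_x ∝ 4·x^(-1.5), MU_y ∝ y^(-1.5), so MRS = 4·(y/x)^(1.5) = p_x/p_y.
Hence y/x = ((1/4)·p_x/p_y)^(1/(1.5)), i.e. raised to the 2/3 power.
With the ratio pinned down, the budget gives x* = M/(p_x + p_y·(y/x)) and y* = (y/x)·x*.
Numerically y/x = 0.098257, so x* = 292/(3.42 + 27.76·0.098257) = 47.4981.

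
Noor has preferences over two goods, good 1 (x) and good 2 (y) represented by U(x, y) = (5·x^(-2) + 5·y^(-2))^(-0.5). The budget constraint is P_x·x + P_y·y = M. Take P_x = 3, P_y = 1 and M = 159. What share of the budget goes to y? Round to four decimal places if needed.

share on y = 0.3247

MRS = MU_x/MU_y = (y/x)^(3). Set equal to P_x/P_y.
Solve for the ratio: y/x = [P_x/P_y]^(1/3).
Substitute y = (y/x)·x into the budget: x* = M/(P_x + P_y·(y/x)).
Numerically y/x = 1.44225, so x* = 159/(3 + 1·1.44225) = 35.7927 and y* = 1.44225·35.7927 = 51.622.
Expenditure on y: 1·51.622 = 51.622; share = 0.3247.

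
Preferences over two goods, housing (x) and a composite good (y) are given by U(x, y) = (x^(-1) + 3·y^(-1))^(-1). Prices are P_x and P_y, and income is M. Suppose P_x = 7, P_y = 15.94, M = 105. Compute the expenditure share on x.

Substitute y = (y/x)·x into the budget: x* = M/(P_x + P_y·(y/x)).
Numerically y/x = 1.147798, so x* = 105/(7 + 15.94·1.147798) = 4.1509 and y* = 1.147798·4.1509 = 4.7644.
Expenditure on x: 7·4.1509 = 29.0561; share = 0.2767.

share on x = 0.2767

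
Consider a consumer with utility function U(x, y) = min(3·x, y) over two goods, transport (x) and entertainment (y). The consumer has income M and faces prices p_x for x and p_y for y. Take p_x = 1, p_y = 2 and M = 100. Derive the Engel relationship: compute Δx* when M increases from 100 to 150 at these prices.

With perfect complements, no substitution: consume in ratio x:y = 1:3.
Budget: p_x·x + p_y·3·x = M, so (p_x + 3·p_y)·x = M.
Demand: x*(p_x,p_y,M) = M/(p_x + 3·p_y), y* = 3·M/(p_x + 3·p_y).
Here 1 + 3·2 = 7, giving x* = 14.2857.
At M' = 150: x* = 21.4286. Change: 21.4286 − 14.2857 = 7.1429.

Δx* = 7.1429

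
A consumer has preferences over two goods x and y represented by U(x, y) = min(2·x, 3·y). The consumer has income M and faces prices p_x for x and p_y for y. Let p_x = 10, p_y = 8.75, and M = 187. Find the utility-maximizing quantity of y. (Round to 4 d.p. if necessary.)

Here 3·10 + 2·8.75 = 47.5, giving y* = 7.8737.

y* = 7.8737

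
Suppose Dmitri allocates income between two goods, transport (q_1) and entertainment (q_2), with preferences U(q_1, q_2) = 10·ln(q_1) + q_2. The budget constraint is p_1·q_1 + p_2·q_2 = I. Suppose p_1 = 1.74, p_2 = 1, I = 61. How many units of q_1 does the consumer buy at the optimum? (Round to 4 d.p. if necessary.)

MU_q_1 = 10/q_1, MU_q_2 = 1. Tangency: 10/q_1 = p_1/p_2.
So q_1*(p_1,p_2) = 10·p_2/p_1, independent of income; and q_2* = (I − 10·p_2)/p_2.
At the given prices: q_1* = 10·1/1.74 = 5.7471.

q_1* = 5.7471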